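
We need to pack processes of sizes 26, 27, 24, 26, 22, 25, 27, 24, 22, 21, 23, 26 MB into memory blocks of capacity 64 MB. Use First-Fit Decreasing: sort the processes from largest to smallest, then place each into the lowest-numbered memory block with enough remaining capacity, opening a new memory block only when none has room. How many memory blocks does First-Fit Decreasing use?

6 memory blocks

Sorted descending: 27, 27, 26, 26, 26, 25, 24, 24, 23, 22, 22, 21.
27 MB → memory block 1 (remaining 37 MB)
27 MB → memory block 1 (remaining 10 MB)
26 MB → memory block 2 (remaining 38 MB)
26 MB → memory block 2 (remaining 12 MB)
26 MB → memory block 3 (remaining 38 MB)
25 MB → memory block 3 (remaining 13 MB)
24 MB → memory block 4 (remaining 40 MB)
24 MB → memory block 4 (remaining 16 MB)
23 MB → memory block 5 (remaining 41 MB)
22 MB → memory block 5 (remaining 19 MB)
22 MB → memory block 6 (remaining 42 MB)
21 MB → memory block 6 (remaining 21 MB)
Final memory blocks: [27,27] [26,26] [26,25] [24,24] [23,22] [22,21].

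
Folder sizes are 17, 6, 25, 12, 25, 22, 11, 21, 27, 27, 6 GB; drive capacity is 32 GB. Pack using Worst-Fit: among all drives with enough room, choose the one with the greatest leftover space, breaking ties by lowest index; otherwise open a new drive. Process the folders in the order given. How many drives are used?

8

17 GB → drive 1 (remaining 15 GB)
6 GB → drive 1 (remaining 9 GB)
25 GB → drive 2 (remaining 7 GB)
12 GB → drive 3 (remaining 20 GB)
25 GB → drive 4 (remaining 7 GB)
22 GB → drive 5 (remaining 10 GB)
11 GB → drive 3 (remaining 9 GB)
21 GB → drive 6 (remaining 11 GB)
27 GB → drive 7 (remaining 5 GB)
27 GB → drive 8 (remaining 5 GB)
6 GB → drive 6 (remaining 5 GB)
Final drives: [17,6] [25] [12,11] [25] [22] [21,6] [27] [27].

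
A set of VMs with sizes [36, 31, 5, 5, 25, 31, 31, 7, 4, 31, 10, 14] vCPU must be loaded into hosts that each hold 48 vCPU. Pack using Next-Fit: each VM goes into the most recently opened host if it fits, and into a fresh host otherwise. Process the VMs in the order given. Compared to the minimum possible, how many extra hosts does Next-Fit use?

1

Next-Fit: [36] [31,5,5] [25] [31] [31,7,4] [31,10] [14] → 7 hosts.
6 VMs exceed 24 vCPU (half the capacity), and no two of those can share a host, so at least 6 hosts are needed.
An optimal packing achieves that bound: [36,10] [31,14] [31,7,5,5] [31,4] [31] [25] → 6 hosts.
Excess: 7 − 6 = 1.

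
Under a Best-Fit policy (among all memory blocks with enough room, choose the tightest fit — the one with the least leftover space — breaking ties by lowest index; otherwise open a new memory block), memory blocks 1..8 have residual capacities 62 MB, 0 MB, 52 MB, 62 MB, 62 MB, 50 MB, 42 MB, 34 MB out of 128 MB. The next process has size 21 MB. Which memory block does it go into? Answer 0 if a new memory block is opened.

8

Memory blocks with room: memory block 1 (62 MB), memory block 3 (52 MB), memory block 4 (62 MB), memory block 5 (62 MB), memory block 6 (50 MB), memory block 7 (42 MB), memory block 8 (34 MB).
Tightest fit is memory block 8 with 34 MB free.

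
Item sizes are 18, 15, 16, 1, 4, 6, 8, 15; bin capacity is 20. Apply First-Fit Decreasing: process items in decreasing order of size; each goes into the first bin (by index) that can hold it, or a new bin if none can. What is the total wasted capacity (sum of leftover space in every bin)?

Sorted descending: 18, 16, 15, 15, 8, 6, 4, 1.
18 → bin 1 (remaining 2)
16 → bin 2 (remaining 4)
15 → bin 3 (remaining 5)
15 → bin 4 (remaining 5)
8 → bin 5 (remaining 12)
6 → bin 5 (remaining 6)
4 → bin 2 (remaining 0)
1 → bin 1 (remaining 1)
5 bins × 20 = 100; used 83; unused 17.

17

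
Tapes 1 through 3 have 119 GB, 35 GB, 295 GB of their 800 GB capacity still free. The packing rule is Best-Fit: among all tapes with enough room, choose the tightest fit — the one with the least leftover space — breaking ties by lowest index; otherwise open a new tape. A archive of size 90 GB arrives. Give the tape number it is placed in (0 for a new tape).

Tapes with room: tape 1 (119 GB), tape 3 (295 GB).
Tightest fit is tape 1 with 119 GB free.

1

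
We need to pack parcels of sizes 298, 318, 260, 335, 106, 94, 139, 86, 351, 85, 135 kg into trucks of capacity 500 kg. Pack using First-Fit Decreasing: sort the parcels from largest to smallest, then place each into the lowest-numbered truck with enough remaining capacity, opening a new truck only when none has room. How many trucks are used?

5 trucks

Sorted descending: 351, 335, 318, 298, 260, 139, 135, 106, 94, 86, 85.
Put 351 kg in truck 1; 149 kg remain.
Put 335 kg in truck 2; 165 kg remain.
Put 318 kg in truck 3; 182 kg remain.
Put 298 kg in truck 4; 202 kg remain.
Put 260 kg in truck 5; 240 kg remain.
Put 139 kg in truck 1; 10 kg remain.
Put 135 kg in truck 2; 30 kg remain.
Put 106 kg in truck 3; 76 kg remain.
Put 94 kg in truck 4; 108 kg remain.
Put 86 kg in truck 4; 22 kg remain.
Put 85 kg in truck 5; 155 kg remain.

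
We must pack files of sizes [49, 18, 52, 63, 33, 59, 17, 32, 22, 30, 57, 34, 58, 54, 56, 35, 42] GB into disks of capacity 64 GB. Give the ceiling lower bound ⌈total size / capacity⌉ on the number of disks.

12

Total size = 49 + 18 + 52 + 63 + 33 + 59 + 17 + 32 + 22 + 30 + 57 + 34 + 58 + 54 + 56 + 35 + 42 = 711 GB.
⌈711 / 64⌉ = 12.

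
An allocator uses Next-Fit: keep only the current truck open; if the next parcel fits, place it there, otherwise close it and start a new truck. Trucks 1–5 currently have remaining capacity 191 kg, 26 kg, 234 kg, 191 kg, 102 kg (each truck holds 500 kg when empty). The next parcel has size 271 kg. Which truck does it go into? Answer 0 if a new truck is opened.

Next-Fit only looks at truck 5, which has 102 kg free.
271 kg does not fit, so a new truck is opened.

0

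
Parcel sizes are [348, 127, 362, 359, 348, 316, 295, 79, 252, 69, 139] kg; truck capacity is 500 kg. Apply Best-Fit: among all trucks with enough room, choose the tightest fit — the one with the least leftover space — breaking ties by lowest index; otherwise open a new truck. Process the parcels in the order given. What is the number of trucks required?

7

Put 348 kg in truck 1; 152 kg remain.
Put 127 kg in truck 1; 25 kg remain.
Put 362 kg in truck 2; 138 kg remain.
Put 359 kg in truck 3; 141 kg remain.
Put 348 kg in truck 4; 152 kg remain.
Put 316 kg in truck 5; 184 kg remain.
Put 295 kg in truck 6; 205 kg remain.
Put 79 kg in truck 2; 59 kg remain.
Put 252 kg in truck 7; 248 kg remain.
Put 69 kg in truck 3; 72 kg remain.
Put 139 kg in truck 4; 13 kg remain.
Final trucks: [348,127] [362,79] [359,69] [348,139] [316] [295] [252].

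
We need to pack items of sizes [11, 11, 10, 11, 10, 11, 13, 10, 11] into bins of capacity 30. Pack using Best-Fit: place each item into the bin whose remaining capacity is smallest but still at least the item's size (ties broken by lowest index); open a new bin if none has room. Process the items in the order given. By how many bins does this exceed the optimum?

1

Best-Fit: [11,11] [10,11] [10,11] [13,10] [11] → 5 bins.
Total size 98; any packing needs at least ⌈98/30⌉ = 4 bins.
An optimal packing achieves that bound: [13,11] [11,11] [11,11] [10,10,10] → 4 bins.
Excess: 5 − 4 = 1.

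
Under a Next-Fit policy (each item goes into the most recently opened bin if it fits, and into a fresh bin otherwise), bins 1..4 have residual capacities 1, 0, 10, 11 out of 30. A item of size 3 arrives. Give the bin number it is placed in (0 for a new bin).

4

Next-Fit only looks at bin 4, which has 11 free.
3 fits there.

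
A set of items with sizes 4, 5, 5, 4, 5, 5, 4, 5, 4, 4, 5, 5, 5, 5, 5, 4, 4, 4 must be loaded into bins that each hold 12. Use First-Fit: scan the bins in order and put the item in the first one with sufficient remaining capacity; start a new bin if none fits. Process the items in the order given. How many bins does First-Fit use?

bin 1: place 4, 8 left
bin 1: place 5, 3 left
bin 2: place 5, 7 left
bin 2: place 4, 3 left
bin 3: place 5, 7 left
bin 3: place 5, 2 left
bin 4: place 4, 8 left
bin 4: place 5, 3 left
bin 5: place 4, 8 left
bin 5: place 4, 4 left
bin 6: place 5, 7 left
bin 6: place 5, 2 left
bin 7: place 5, 7 left
bin 7: place 5, 2 left
bin 8: place 5, 7 left
bin 5: place 4, 0 left
bin 8: place 4, 3 left
bin 9: place 4, 8 left

9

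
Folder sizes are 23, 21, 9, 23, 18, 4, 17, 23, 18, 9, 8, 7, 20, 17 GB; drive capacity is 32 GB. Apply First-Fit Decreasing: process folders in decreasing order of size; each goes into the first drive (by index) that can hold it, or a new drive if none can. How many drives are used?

9 drives

Sorted descending: 23, 23, 23, 21, 20, 18, 18, 17, 17, 9, 9, 8, 7, 4.
drive 1: place 23 GB, 9 GB left
drive 2: place 23 GB, 9 GB left
drive 3: place 23 GB, 9 GB left
drive 4: place 21 GB, 11 GB left
drive 5: place 20 GB, 12 GB left
drive 6: place 18 GB, 14 GB left
drive 7: place 18 GB, 14 GB left
drive 8: place 17 GB, 15 GB left
drive 9: place 17 GB, 15 GB left
drive 1: place 9 GB, 0 GB left
drive 2: place 9 GB, 0 GB left
drive 3: place 8 GB, 1 GB left
drive 4: place 7 GB, 4 GB left
drive 4: place 4 GB, 0 GB left
Final drives: [23,9] [23,9] [23,8] [21,7,4] [20] [18] [18] [17] [17].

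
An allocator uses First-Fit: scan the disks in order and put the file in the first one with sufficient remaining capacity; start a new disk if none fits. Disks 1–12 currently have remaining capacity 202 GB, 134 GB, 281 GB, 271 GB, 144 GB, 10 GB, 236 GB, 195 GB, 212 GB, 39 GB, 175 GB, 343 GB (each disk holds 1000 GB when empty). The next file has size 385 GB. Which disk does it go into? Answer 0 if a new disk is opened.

0

No disk has ≥ 385 GB free, so a new disk is opened.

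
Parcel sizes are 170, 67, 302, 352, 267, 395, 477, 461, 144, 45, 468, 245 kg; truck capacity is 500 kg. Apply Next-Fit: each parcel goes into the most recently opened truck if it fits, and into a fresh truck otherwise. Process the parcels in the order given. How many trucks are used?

Put 170 kg in truck 1; 330 kg remain.
Put 67 kg in truck 1; 263 kg remain.
Put 302 kg in truck 2; 198 kg remain.
Put 352 kg in truck 3; 148 kg remain.
Put 267 kg in truck 4; 233 kg remain.
Put 395 kg in truck 5; 105 kg remain.
Put 477 kg in truck 6; 23 kg remain.
Put 461 kg in truck 7; 39 kg remain.
Put 144 kg in truck 8; 356 kg remain.
Put 45 kg in truck 8; 311 kg remain.
Put 468 kg in truck 9; 32 kg remain.
Put 245 kg in truck 10; 255 kg remain.

10 trucks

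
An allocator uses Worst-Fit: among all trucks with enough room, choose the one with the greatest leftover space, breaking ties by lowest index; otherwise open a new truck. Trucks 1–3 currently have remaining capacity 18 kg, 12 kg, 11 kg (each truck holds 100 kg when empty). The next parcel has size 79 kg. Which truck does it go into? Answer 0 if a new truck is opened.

0

No truck has ≥ 79 kg free, so a new truck is opened.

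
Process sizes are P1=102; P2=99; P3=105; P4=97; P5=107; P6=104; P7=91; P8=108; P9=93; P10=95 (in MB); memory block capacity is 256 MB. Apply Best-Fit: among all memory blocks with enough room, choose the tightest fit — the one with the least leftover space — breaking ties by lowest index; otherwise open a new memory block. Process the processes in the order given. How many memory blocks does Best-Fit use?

5

Put P1 (102 MB) in memory block 1; 154 MB remain.
Put P2 (99 MB) in memory block 1; 55 MB remain.
Put P3 (105 MB) in memory block 2; 151 MB remain.
Put P4 (97 MB) in memory block 2; 54 MB remain.
Put P5 (107 MB) in memory block 3; 149 MB remain.
Put P6 (104 MB) in memory block 3; 45 MB remain.
Put P7 (91 MB) in memory block 4; 165 MB remain.
Put P8 (108 MB) in memory block 4; 57 MB remain.
Put P9 (93 MB) in memory block 5; 163 MB remain.
Put P10 (95 MB) in memory block 5; 68 MB remain.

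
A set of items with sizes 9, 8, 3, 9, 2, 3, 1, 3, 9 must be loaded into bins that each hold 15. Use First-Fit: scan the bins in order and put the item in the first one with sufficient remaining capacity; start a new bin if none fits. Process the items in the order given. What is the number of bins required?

9 → bin 1 (remaining 6)
8 → bin 2 (remaining 7)
3 → bin 1 (remaining 3)
9 → bin 3 (remaining 6)
2 → bin 1 (remaining 1)
3 → bin 2 (remaining 4)
1 → bin 1 (remaining 0)
3 → bin 2 (remaining 1)
9 → bin 4 (remaining 6)

4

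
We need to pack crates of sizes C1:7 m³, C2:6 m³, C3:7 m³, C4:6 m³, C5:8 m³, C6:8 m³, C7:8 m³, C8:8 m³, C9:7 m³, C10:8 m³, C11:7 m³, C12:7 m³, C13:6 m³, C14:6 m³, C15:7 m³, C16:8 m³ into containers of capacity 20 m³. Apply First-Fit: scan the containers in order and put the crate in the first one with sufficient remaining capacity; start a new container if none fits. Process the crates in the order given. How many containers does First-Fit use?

7 containers

C1 (7 m³) → container 1 (remaining 13 m³)
C2 (6 m³) → container 1 (remaining 7 m³)
C3 (7 m³) → container 1 (remaining 0 m³)
C4 (6 m³) → container 2 (remaining 14 m³)
C5 (8 m³) → container 2 (remaining 6 m³)
C6 (8 m³) → container 3 (remaining 12 m³)
C7 (8 m³) → container 3 (remaining 4 m³)
C8 (8 m³) → container 4 (remaining 12 m³)
C9 (7 m³) → container 4 (remaining 5 m³)
C10 (8 m³) → container 5 (remaining 12 m³)
C11 (7 m³) → container 5 (remaining 5 m³)
C12 (7 m³) → container 6 (remaining 13 m³)
C13 (6 m³) → container 2 (remaining 0 m³)
C14 (6 m³) → container 6 (remaining 7 m³)
C15 (7 m³) → container 6 (remaining 0 m³)
C16 (8 m³) → container 7 (remaining 12 m³)
Final containers: [7,6,7] [6,8,6] [8,8] [8,7] [8,7] [7,6,7] [8].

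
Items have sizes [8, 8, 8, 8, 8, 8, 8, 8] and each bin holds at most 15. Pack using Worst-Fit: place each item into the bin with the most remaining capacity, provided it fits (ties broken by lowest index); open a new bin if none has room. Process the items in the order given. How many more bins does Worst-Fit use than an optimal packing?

0

Worst-Fit: [8] [8] [8] [8] [8] [8] [8] [8] → 8 bins.
8 items exceed 7.5 (half the capacity), and no two of those can share a bin, so at least 8 bins are needed.
So 8 is already optimal.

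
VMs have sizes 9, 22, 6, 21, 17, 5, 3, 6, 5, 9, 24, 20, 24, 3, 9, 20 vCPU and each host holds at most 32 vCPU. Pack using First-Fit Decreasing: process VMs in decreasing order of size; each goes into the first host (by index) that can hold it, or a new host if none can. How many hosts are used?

7

Sorted descending: 24, 24, 22, 21, 20, 20, 17, 9, 9, 9, 6, 6, 5, 5, 3, 3.
24 vCPU → host 1 (remaining 8 vCPU)
24 vCPU → host 2 (remaining 8 vCPU)
22 vCPU → host 3 (remaining 10 vCPU)
21 vCPU → host 4 (remaining 11 vCPU)
20 vCPU → host 5 (remaining 12 vCPU)
20 vCPU → host 6 (remaining 12 vCPU)
17 vCPU → host 7 (remaining 15 vCPU)
9 vCPU → host 3 (remaining 1 vCPU)
9 vCPU → host 4 (remaining 2 vCPU)
9 vCPU → host 5 (remaining 3 vCPU)
6 vCPU → host 1 (remaining 2 vCPU)
6 vCPU → host 2 (remaining 2 vCPU)
5 vCPU → host 6 (remaining 7 vCPU)
5 vCPU → host 6 (remaining 2 vCPU)
3 vCPU → host 5 (remaining 0 vCPU)
3 vCPU → host 7 (remaining 12 vCPU)
Final hosts: [24,6] [24,6] [22,9] [21,9] [20,9,3] [20,5,5] [17,3].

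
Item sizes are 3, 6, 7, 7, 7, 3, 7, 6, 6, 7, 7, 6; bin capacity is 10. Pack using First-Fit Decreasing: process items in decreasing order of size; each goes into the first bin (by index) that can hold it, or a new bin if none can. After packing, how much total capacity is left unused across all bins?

28

Sorted descending: 7, 7, 7, 7, 7, 7, 6, 6, 6, 6, 3, 3.
Put 7 in bin 1; 3 remain.
Put 7 in bin 2; 3 remain.
Put 7 in bin 3; 3 remain.
Put 7 in bin 4; 3 remain.
Put 7 in bin 5; 3 remain.
Put 7 in bin 6; 3 remain.
Put 6 in bin 7; 4 remain.
Put 6 in bin 8; 4 remain.
Put 6 in bin 9; 4 remain.
Put 6 in bin 10; 4 remain.
Put 3 in bin 1; 0 remain.
Put 3 in bin 2; 0 remain.
10 bins × 10 = 100; used 72; unused 28.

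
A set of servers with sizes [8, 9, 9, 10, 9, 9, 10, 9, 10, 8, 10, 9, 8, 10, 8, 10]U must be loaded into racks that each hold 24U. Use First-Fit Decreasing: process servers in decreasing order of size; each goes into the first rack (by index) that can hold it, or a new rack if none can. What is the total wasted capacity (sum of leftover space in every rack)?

Sorted descending: 10, 10, 10, 10, 10, 10, 9, 9, 9, 9, 9, 9, 8, 8, 8, 8.
rack 1: place 10U, 14U left
rack 1: place 10U, 4U left
rack 2: place 10U, 14U left
rack 2: place 10U, 4U left
rack 3: place 10U, 14U left
rack 3: place 10U, 4U left
rack 4: place 9U, 15U left
rack 4: place 9U, 6U left
rack 5: place 9U, 15U left
rack 5: place 9U, 6U left
rack 6: place 9U, 15U left
rack 6: place 9U, 6U left
rack 7: place 8U, 16U left
rack 7: place 8U, 8U left
rack 7: place 8U, 0U left
rack 8: place 8U, 16U left
8 racks × 24U = 192U; used 146U; unused 46U.

46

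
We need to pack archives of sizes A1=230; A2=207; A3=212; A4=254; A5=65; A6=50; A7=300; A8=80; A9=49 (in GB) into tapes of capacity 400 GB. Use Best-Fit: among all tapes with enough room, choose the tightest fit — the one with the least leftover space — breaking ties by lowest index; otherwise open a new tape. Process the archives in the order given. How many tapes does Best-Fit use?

5

Put A1 (230 GB) in tape 1; 170 GB remain.
Put A2 (207 GB) in tape 2; 193 GB remain.
Put A3 (212 GB) in tape 3; 188 GB remain.
Put A4 (254 GB) in tape 4; 146 GB remain.
Put A5 (65 GB) in tape 4; 81 GB remain.
Put A6 (50 GB) in tape 4; 31 GB remain.
Put A7 (300 GB) in tape 5; 100 GB remain.
Put A8 (80 GB) in tape 5; 20 GB remain.
Put A9 (49 GB) in tape 1; 121 GB remain.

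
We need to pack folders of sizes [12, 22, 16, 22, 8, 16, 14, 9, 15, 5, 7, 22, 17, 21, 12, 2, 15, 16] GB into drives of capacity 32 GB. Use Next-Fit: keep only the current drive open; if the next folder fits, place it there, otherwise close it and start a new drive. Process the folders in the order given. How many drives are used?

11 drives

12 GB → drive 1 (remaining 20 GB)
22 GB → drive 2 (remaining 10 GB)
16 GB → drive 3 (remaining 16 GB)
22 GB → drive 4 (remaining 10 GB)
8 GB → drive 4 (remaining 2 GB)
16 GB → drive 5 (remaining 16 GB)
14 GB → drive 5 (remaining 2 GB)
9 GB → drive 6 (remaining 23 GB)
15 GB → drive 6 (remaining 8 GB)
5 GB → drive 6 (remaining 3 GB)
7 GB → drive 7 (remaining 25 GB)
22 GB → drive 7 (remaining 3 GB)
17 GB → drive 8 (remaining 15 GB)
21 GB → drive 9 (remaining 11 GB)
12 GB → drive 10 (remaining 20 GB)
2 GB → drive 10 (remaining 18 GB)
15 GB → drive 10 (remaining 3 GB)
16 GB → drive 11 (remaining 16 GB)
Final drives: [12] [22] [16] [22,8] [16,14] [9,15,5] [7,22] [17] [21] [12,2,15] [16].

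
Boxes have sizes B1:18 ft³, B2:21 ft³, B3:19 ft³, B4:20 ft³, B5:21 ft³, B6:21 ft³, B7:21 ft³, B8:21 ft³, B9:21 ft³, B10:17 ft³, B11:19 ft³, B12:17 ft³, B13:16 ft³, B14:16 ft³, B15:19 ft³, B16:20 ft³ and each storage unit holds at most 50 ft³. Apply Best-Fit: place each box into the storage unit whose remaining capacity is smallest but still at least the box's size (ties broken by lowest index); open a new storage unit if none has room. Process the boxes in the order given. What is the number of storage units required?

B1 (18 ft³) → storage unit 1 (remaining 32 ft³)
B2 (21 ft³) → storage unit 1 (remaining 11 ft³)
B3 (19 ft³) → storage unit 2 (remaining 31 ft³)
B4 (20 ft³) → storage unit 2 (remaining 11 ft³)
B5 (21 ft³) → storage unit 3 (remaining 29 ft³)
B6 (21 ft³) → storage unit 3 (remaining 8 ft³)
B7 (21 ft³) → storage unit 4 (remaining 29 ft³)
B8 (21 ft³) → storage unit 4 (remaining 8 ft³)
B9 (21 ft³) → storage unit 5 (remaining 29 ft³)
B10 (17 ft³) → storage unit 5 (remaining 12 ft³)
B11 (19 ft³) → storage unit 6 (remaining 31 ft³)
B12 (17 ft³) → storage unit 6 (remaining 14 ft³)
B13 (16 ft³) → storage unit 7 (remaining 34 ft³)
B14 (16 ft³) → storage unit 7 (remaining 18 ft³)
B15 (19 ft³) → storage unit 8 (remaining 31 ft³)
B16 (20 ft³) → storage unit 8 (remaining 11 ft³)
Final storage units: [18,21] [19,20] [21,21] [21,21] [21,17] [19,17] [16,16] [19,20].

8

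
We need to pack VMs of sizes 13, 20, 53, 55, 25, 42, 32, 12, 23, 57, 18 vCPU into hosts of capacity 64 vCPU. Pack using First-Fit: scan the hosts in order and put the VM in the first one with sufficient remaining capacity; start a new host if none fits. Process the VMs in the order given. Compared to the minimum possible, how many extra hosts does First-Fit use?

First-Fit: [13,20,25] [53] [55] [42,12] [32,23] [57] [18] → 7 hosts.
Total size 350 vCPU; any packing needs at least ⌈350/64⌉ = 6 hosts.
An optimal packing achieves that bound: [57] [55] [53] [42,20] [32,18,13] [25,23,12] → 6 hosts.
Excess: 7 − 6 = 1.

1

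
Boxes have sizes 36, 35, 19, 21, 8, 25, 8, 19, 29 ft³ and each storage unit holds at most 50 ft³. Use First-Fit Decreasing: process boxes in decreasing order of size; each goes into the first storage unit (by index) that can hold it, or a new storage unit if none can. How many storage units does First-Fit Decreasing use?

5 storage units

Sorted descending: 36, 35, 29, 25, 21, 19, 19, 8, 8.
36 ft³ → storage unit 1 (remaining 14 ft³)
35 ft³ → storage unit 2 (remaining 15 ft³)
29 ft³ → storage unit 3 (remaining 21 ft³)
25 ft³ → storage unit 4 (remaining 25 ft³)
21 ft³ → storage unit 3 (remaining 0 ft³)
19 ft³ → storage unit 4 (remaining 6 ft³)
19 ft³ → storage unit 5 (remaining 31 ft³)
8 ft³ → storage unit 1 (remaining 6 ft³)
8 ft³ → storage unit 2 (remaining 7 ft³)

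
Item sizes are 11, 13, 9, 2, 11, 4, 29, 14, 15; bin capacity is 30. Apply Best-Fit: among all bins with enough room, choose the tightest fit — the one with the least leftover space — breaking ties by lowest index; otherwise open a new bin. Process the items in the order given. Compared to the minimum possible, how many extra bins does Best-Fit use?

0

Best-Fit: [11,13,2,4] [9,11] [29] [14,15] → 4 bins.
Total size 108; any packing needs at least ⌈108/30⌉ = 4 bins.
So 4 is already optimal.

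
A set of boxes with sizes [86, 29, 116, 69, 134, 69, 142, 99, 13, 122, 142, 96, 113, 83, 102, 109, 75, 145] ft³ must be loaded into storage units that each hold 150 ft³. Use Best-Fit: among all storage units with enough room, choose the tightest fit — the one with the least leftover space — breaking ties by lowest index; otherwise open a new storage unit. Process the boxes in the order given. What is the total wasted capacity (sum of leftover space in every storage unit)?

86 ft³ → storage unit 1 (remaining 64 ft³)
29 ft³ → storage unit 1 (remaining 35 ft³)
116 ft³ → storage unit 2 (remaining 34 ft³)
69 ft³ → storage unit 3 (remaining 81 ft³)
134 ft³ → storage unit 4 (remaining 16 ft³)
69 ft³ → storage unit 3 (remaining 12 ft³)
142 ft³ → storage unit 5 (remaining 8 ft³)
99 ft³ → storage unit 6 (remaining 51 ft³)
13 ft³ → storage unit 4 (remaining 3 ft³)
122 ft³ → storage unit 7 (remaining 28 ft³)
142 ft³ → storage unit 8 (remaining 8 ft³)
96 ft³ → storage unit 9 (remaining 54 ft³)
113 ft³ → storage unit 10 (remaining 37 ft³)
83 ft³ → storage unit 11 (remaining 67 ft³)
102 ft³ → storage unit 12 (remaining 48 ft³)
109 ft³ → storage unit 13 (remaining 41 ft³)
75 ft³ → storage unit 14 (remaining 75 ft³)
145 ft³ → storage unit 15 (remaining 5 ft³)
15 storage units × 150 ft³ = 2250 ft³; used 1744 ft³; unused 506 ft³.

506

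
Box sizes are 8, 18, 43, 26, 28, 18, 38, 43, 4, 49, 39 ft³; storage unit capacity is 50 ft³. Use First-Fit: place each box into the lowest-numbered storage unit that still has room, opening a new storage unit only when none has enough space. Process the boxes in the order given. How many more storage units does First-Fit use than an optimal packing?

1

First-Fit: [8,18,18,4] [43] [26] [28] [38] [43] [49] [39] → 8 storage units.
Total size 314 ft³; any packing needs at least ⌈314/50⌉ = 7 storage units.
An optimal packing achieves that bound: [49] [43,4] [43] [39,8] [38] [28,18] [26,18] → 7 storage units.
Excess: 8 − 7 = 1.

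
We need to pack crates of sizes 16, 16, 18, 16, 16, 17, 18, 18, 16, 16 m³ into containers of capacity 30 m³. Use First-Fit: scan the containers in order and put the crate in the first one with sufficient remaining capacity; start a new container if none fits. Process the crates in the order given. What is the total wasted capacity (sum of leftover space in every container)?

133

16 m³ → container 1 (remaining 14 m³)
16 m³ → container 2 (remaining 14 m³)
18 m³ → container 3 (remaining 12 m³)
16 m³ → container 4 (remaining 14 m³)
16 m³ → container 5 (remaining 14 m³)
17 m³ → container 6 (remaining 13 m³)
18 m³ → container 7 (remaining 12 m³)
18 m³ → container 8 (remaining 12 m³)
16 m³ → container 9 (remaining 14 m³)
16 m³ → container 10 (remaining 14 m³)
10 containers × 30 m³ = 300 m³; used 167 m³; unused 133 m³.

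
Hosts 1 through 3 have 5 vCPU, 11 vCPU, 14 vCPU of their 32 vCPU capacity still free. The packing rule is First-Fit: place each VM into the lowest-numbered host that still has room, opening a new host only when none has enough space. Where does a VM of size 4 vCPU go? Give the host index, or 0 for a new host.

1

Hosts with room: host 1 (5 vCPU), host 2 (11 vCPU), host 3 (14 vCPU).
The first with room is host 1.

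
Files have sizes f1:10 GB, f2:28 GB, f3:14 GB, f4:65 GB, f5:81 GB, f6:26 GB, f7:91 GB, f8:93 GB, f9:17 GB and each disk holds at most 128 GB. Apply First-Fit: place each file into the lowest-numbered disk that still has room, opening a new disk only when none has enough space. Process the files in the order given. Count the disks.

Put f1 (10 GB) in disk 1; 118 GB remain.
Put f2 (28 GB) in disk 1; 90 GB remain.
Put f3 (14 GB) in disk 1; 76 GB remain.
Put f4 (65 GB) in disk 1; 11 GB remain.
Put f5 (81 GB) in disk 2; 47 GB remain.
Put f6 (26 GB) in disk 2; 21 GB remain.
Put f7 (91 GB) in disk 3; 37 GB remain.
Put f8 (93 GB) in disk 4; 35 GB remain.
Put f9 (17 GB) in disk 2; 4 GB remain.

4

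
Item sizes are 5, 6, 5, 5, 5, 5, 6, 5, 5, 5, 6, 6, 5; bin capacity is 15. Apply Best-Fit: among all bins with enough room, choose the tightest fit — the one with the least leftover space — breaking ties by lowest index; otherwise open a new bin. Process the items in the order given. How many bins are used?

Put 5 in bin 1; 10 remain.
Put 6 in bin 1; 4 remain.
Put 5 in bin 2; 10 remain.
Put 5 in bin 2; 5 remain.
Put 5 in bin 2; 0 remain.
Put 5 in bin 3; 10 remain.
Put 6 in bin 3; 4 remain.
Put 5 in bin 4; 10 remain.
Put 5 in bin 4; 5 remain.
Put 5 in bin 4; 0 remain.
Put 6 in bin 5; 9 remain.
Put 6 in bin 5; 3 remain.
Put 5 in bin 6; 10 remain.
Final bins: [5,6] [5,5,5] [5,6] [5,5,5] [6,6] [5].

6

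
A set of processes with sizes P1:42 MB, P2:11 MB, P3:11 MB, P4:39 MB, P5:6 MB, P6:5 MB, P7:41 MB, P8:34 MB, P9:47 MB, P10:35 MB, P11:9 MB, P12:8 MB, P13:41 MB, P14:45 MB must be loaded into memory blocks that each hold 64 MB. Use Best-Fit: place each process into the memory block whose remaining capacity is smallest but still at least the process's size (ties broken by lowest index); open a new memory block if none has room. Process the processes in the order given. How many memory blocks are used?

P1 (42 MB) → memory block 1 (remaining 22 MB)
P2 (11 MB) → memory block 1 (remaining 11 MB)
P3 (11 MB) → memory block 1 (remaining 0 MB)
P4 (39 MB) → memory block 2 (remaining 25 MB)
P5 (6 MB) → memory block 2 (remaining 19 MB)
P6 (5 MB) → memory block 2 (remaining 14 MB)
P7 (41 MB) → memory block 3 (remaining 23 MB)
P8 (34 MB) → memory block 4 (remaining 30 MB)
P9 (47 MB) → memory block 5 (remaining 17 MB)
P10 (35 MB) → memory block 6 (remaining 29 MB)
P11 (9 MB) → memory block 2 (remaining 5 MB)
P12 (8 MB) → memory block 5 (remaining 9 MB)
P13 (41 MB) → memory block 7 (remaining 23 MB)
P14 (45 MB) → memory block 8 (remaining 19 MB)

8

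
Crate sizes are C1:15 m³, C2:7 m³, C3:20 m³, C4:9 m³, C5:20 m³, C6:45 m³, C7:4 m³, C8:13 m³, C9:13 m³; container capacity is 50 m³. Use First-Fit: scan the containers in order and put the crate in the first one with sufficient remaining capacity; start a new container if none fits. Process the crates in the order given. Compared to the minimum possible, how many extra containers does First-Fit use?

1

First-Fit: [15,7,20,4] [9,20,13] [45] [13] → 4 containers.
Total size 146 m³; any packing needs at least ⌈146/50⌉ = 3 containers.
An optimal packing achieves that bound: [45,4] [20,20,9] [15,13,13,7] → 3 containers.
Excess: 4 − 3 = 1.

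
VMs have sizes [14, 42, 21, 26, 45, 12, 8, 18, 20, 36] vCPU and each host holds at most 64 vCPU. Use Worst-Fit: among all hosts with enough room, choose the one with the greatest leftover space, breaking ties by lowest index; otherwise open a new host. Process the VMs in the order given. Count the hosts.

14 vCPU → host 1 (remaining 50 vCPU)
42 vCPU → host 1 (remaining 8 vCPU)
21 vCPU → host 2 (remaining 43 vCPU)
26 vCPU → host 2 (remaining 17 vCPU)
45 vCPU → host 3 (remaining 19 vCPU)
12 vCPU → host 3 (remaining 7 vCPU)
8 vCPU → host 2 (remaining 9 vCPU)
18 vCPU → host 4 (remaining 46 vCPU)
20 vCPU → host 4 (remaining 26 vCPU)
36 vCPU → host 5 (remaining 28 vCPU)
Final hosts: [14,42] [21,26,8] [45,12] [18,20] [36].

5 hosts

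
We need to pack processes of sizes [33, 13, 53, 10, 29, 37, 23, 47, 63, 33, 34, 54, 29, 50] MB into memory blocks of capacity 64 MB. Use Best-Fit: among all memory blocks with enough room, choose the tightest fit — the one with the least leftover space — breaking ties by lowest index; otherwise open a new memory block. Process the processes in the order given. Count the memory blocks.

Put 33 MB in memory block 1; 31 MB remain.
Put 13 MB in memory block 1; 18 MB remain.
Put 53 MB in memory block 2; 11 MB remain.
Put 10 MB in memory block 2; 1 MB remain.
Put 29 MB in memory block 3; 35 MB remain.
Put 37 MB in memory block 4; 27 MB remain.
Put 23 MB in memory block 4; 4 MB remain.
Put 47 MB in memory block 5; 17 MB remain.
Put 63 MB in memory block 6; 1 MB remain.
Put 33 MB in memory block 3; 2 MB remain.
Put 34 MB in memory block 7; 30 MB remain.
Put 54 MB in memory block 8; 10 MB remain.
Put 29 MB in memory block 7; 1 MB remain.
Put 50 MB in memory block 9; 14 MB remain.

9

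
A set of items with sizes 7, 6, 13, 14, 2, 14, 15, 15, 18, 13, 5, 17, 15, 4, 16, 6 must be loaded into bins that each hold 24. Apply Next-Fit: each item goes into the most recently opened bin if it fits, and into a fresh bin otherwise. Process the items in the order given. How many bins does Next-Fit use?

Put 7 in bin 1; 17 remain.
Put 6 in bin 1; 11 remain.
Put 13 in bin 2; 11 remain.
Put 14 in bin 3; 10 remain.
Put 2 in bin 3; 8 remain.
Put 14 in bin 4; 10 remain.
Put 15 in bin 5; 9 remain.
Put 15 in bin 6; 9 remain.
Put 18 in bin 7; 6 remain.
Put 13 in bin 8; 11 remain.
Put 5 in bin 8; 6 remain.
Put 17 in bin 9; 7 remain.
Put 15 in bin 10; 9 remain.
Put 4 in bin 10; 5 remain.
Put 16 in bin 11; 8 remain.
Put 6 in bin 11; 2 remain.

11 bins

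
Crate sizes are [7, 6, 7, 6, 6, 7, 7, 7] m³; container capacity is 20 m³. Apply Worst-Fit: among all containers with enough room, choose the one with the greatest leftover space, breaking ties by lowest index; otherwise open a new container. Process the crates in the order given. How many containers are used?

Put 7 m³ in container 1; 13 m³ remain.
Put 6 m³ in container 1; 7 m³ remain.
Put 7 m³ in container 1; 0 m³ remain.
Put 6 m³ in container 2; 14 m³ remain.
Put 6 m³ in container 2; 8 m³ remain.
Put 7 m³ in container 2; 1 m³ remain.
Put 7 m³ in container 3; 13 m³ remain.
Put 7 m³ in container 3; 6 m³ remain.

3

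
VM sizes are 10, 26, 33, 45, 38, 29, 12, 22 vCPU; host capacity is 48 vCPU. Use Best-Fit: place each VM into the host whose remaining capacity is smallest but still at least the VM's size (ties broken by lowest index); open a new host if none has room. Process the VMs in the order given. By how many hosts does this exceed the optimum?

1

Best-Fit: [10,26,12] [33] [45] [38] [29] [22] → 6 hosts.
Total size 215 vCPU; any packing needs at least ⌈215/48⌉ = 5 hosts.
An optimal packing achieves that bound: [45] [38,10] [33,12] [29] [26,22] → 5 hosts.
Excess: 6 − 5 = 1.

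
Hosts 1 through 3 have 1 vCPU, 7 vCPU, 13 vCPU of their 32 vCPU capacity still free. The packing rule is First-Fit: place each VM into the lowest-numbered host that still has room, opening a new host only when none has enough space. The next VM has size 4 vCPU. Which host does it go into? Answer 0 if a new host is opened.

Hosts with room: host 2 (7 vCPU), host 3 (13 vCPU).
The first with room is host 2.

2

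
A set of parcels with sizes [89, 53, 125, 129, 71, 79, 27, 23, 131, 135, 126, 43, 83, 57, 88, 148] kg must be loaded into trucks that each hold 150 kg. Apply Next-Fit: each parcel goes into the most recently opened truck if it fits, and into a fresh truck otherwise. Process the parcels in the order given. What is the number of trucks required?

Put 89 kg in truck 1; 61 kg remain.
Put 53 kg in truck 1; 8 kg remain.
Put 125 kg in truck 2; 25 kg remain.
Put 129 kg in truck 3; 21 kg remain.
Put 71 kg in truck 4; 79 kg remain.
Put 79 kg in truck 4; 0 kg remain.
Put 27 kg in truck 5; 123 kg remain.
Put 23 kg in truck 5; 100 kg remain.
Put 131 kg in truck 6; 19 kg remain.
Put 135 kg in truck 7; 15 kg remain.
Put 126 kg in truck 8; 24 kg remain.
Put 43 kg in truck 9; 107 kg remain.
Put 83 kg in truck 9; 24 kg remain.
Put 57 kg in truck 10; 93 kg remain.
Put 88 kg in truck 10; 5 kg remain.
Put 148 kg in truck 11; 2 kg remain.

11 trucks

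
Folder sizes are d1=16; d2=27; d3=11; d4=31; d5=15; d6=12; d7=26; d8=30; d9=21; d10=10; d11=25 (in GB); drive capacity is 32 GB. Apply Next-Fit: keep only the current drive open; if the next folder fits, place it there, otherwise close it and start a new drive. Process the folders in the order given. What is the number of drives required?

9 drives

drive 1: place d1 (16 GB), 16 GB left
drive 2: place d2 (27 GB), 5 GB left
drive 3: place d3 (11 GB), 21 GB left
drive 4: place d4 (31 GB), 1 GB left
drive 5: place d5 (15 GB), 17 GB left
drive 5: place d6 (12 GB), 5 GB left
drive 6: place d7 (26 GB), 6 GB left
drive 7: place d8 (30 GB), 2 GB left
drive 8: place d9 (21 GB), 11 GB left
drive 8: place d10 (10 GB), 1 GB left
drive 9: place d11 (25 GB), 7 GB left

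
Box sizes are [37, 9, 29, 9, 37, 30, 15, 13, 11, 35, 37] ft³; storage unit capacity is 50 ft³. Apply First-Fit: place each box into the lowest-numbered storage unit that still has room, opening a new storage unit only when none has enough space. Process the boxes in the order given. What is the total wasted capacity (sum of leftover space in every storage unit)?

37 ft³ → storage unit 1 (remaining 13 ft³)
9 ft³ → storage unit 1 (remaining 4 ft³)
29 ft³ → storage unit 2 (remaining 21 ft³)
9 ft³ → storage unit 2 (remaining 12 ft³)
37 ft³ → storage unit 3 (remaining 13 ft³)
30 ft³ → storage unit 4 (remaining 20 ft³)
15 ft³ → storage unit 4 (remaining 5 ft³)
13 ft³ → storage unit 3 (remaining 0 ft³)
11 ft³ → storage unit 2 (remaining 1 ft³)
35 ft³ → storage unit 5 (remaining 15 ft³)
37 ft³ → storage unit 6 (remaining 13 ft³)
6 storage units × 50 ft³ = 300 ft³; used 262 ft³; unused 38 ft³.

38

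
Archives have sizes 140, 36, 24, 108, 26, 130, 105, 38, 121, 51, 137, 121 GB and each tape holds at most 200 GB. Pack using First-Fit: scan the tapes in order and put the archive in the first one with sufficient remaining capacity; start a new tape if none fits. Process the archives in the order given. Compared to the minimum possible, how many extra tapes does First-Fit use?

First-Fit: [140,36,24] [108,26,38] [130,51] [105] [121] [137] [121] → 7 tapes.
7 archives exceed 100 GB (half the capacity), and no two of those can share a tape, so at least 7 tapes are needed.
So 7 is already optimal.

0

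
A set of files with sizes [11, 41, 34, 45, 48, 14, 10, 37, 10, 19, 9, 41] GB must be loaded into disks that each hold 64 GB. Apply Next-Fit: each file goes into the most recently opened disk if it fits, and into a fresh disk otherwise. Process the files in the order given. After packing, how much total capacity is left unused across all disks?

129

Put 11 GB in disk 1; 53 GB remain.
Put 41 GB in disk 1; 12 GB remain.
Put 34 GB in disk 2; 30 GB remain.
Put 45 GB in disk 3; 19 GB remain.
Put 48 GB in disk 4; 16 GB remain.
Put 14 GB in disk 4; 2 GB remain.
Put 10 GB in disk 5; 54 GB remain.
Put 37 GB in disk 5; 17 GB remain.
Put 10 GB in disk 5; 7 GB remain.
Put 19 GB in disk 6; 45 GB remain.
Put 9 GB in disk 6; 36 GB remain.
Put 41 GB in disk 7; 23 GB remain.
7 disks × 64 GB = 448 GB; used 319 GB; unused 129 GB.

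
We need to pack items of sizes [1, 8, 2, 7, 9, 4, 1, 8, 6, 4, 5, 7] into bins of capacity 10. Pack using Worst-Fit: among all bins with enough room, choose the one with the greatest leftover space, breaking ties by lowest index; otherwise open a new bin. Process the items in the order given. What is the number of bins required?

1 → bin 1 (remaining 9)
8 → bin 1 (remaining 1)
2 → bin 2 (remaining 8)
7 → bin 2 (remaining 1)
9 → bin 3 (remaining 1)
4 → bin 4 (remaining 6)
1 → bin 4 (remaining 5)
8 → bin 5 (remaining 2)
6 → bin 6 (remaining 4)
4 → bin 4 (remaining 1)
5 → bin 7 (remaining 5)
7 → bin 8 (remaining 3)

8 bins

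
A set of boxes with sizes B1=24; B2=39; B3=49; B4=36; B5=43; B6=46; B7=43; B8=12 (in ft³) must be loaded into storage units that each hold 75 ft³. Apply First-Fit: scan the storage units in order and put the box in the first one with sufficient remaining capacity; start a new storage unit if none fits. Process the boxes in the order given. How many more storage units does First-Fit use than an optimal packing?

1

First-Fit: [24,39,12] [49] [36] [43] [46] [43] → 6 storage units.
5 boxes exceed 37.5 ft³ (half the capacity), and no two of those can share a storage unit, so at least 5 storage units are needed.
An optimal packing achieves that bound: [49,24] [46,12] [43] [43] [39,36] → 5 storage units.
Excess: 6 − 5 = 1.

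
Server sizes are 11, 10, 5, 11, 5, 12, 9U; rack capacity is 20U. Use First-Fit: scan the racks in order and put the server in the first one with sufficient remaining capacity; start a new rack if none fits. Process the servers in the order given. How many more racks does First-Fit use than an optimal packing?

First-Fit: [11,5] [10,5] [11,9] [12] → 4 racks.
Total size 63U; any packing needs at least ⌈63/20⌉ = 4 racks.
So 4 is already optimal.

0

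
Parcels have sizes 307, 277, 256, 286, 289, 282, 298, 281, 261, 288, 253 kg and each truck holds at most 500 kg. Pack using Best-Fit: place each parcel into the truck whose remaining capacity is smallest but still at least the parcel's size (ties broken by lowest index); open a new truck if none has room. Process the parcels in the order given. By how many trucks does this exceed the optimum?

Best-Fit: [307] [277] [256] [286] [289] [282] [298] [281] [261] [288] [253] → 11 trucks.
11 parcels exceed 250 kg (half the capacity), and no two of those can share a truck, so at least 11 trucks are needed.
So 11 is already optimal.

0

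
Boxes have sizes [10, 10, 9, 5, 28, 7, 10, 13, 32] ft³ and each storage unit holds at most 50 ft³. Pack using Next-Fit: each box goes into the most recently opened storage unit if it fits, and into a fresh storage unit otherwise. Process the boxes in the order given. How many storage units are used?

3

storage unit 1: place 10 ft³, 40 ft³ left
storage unit 1: place 10 ft³, 30 ft³ left
storage unit 1: place 9 ft³, 21 ft³ left
storage unit 1: place 5 ft³, 16 ft³ left
storage unit 2: place 28 ft³, 22 ft³ left
storage unit 2: place 7 ft³, 15 ft³ left
storage unit 2: place 10 ft³, 5 ft³ left
storage unit 3: place 13 ft³, 37 ft³ left
storage unit 3: place 32 ft³, 5 ft³ left
Final storage units: [10,10,9,5] [28,7,10] [13,32].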